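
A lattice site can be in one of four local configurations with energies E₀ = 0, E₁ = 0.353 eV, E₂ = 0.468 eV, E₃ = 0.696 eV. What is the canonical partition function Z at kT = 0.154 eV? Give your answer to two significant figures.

Eᵢ/kT = 0, 2.292, 3.039, 4.519.
Z = Σ e^(−Eᵢ/kT) = e^(−0) + e^(−2.292) + e^(−3.039) + e^(−4.519) = 1.000 + 0.1011 + 0.04788 + 0.01090 = 1.160.

Z = 1.2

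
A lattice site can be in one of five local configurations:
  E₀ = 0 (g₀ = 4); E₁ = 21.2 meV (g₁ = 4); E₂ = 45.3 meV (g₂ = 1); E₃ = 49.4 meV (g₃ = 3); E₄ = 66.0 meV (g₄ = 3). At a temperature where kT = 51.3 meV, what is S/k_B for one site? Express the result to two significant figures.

Eᵢ/kT = 0, 0.4133, 0.8830, 0.9630, 1.287.
Z = Σ gᵢe^(−Eᵢ/kT) = 4·e^(−0) + 4·e^(−0.4133) + 1·e^(−0.8830) + 3·e^(−0.9630) + 3·e^(−1.287) = 4.000 + 2.646 + 0.4135 + 1.145 + 0.8283 = 9.033.
⟨E⟩ = Σ EᵢPᵢ = 20.60 meV.
S/k_B = ln Z + ⟨E⟩/kT = ln(9.033) + 20.60/51.3 = 2.201 + 0.4016 = 2.6.

2.6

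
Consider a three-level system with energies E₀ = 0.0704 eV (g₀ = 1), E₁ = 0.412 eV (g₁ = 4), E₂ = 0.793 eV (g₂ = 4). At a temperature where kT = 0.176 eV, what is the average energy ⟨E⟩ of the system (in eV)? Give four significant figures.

Eᵢ/kT = 0.400000, 2.34091, 4.50568.
Z = Σ gᵢe^(−Eᵢ/kT) = 1·e^(−0.400000) + 4·e^(−2.34091) + 4·e^(−4.50568) = 0.670320 + 0.384960 + 0.0441843 = 1.09946.
⟨E⟩ = Σ Eᵢ gᵢe^(−Eᵢ/kT) / Z = (0.0704·0.670320 + 0.412·0.384960 + 0.793·0.0441843) / 1.09946 = 0.2190 eV.

0.2190 eV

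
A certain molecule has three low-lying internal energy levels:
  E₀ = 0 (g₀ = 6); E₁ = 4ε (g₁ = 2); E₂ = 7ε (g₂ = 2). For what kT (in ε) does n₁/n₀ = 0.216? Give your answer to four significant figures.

9.219 ε

n₁/n₀ = (g₁/g₀) exp[−(E₁−E₀)/kT] = 0.216.
⇒ (E₁−E₀)/kT = ln((2/6)/0.216) = ln(1.54321) = 0.433865.
kT = 4ε / 0.433865 = 9.219 ε.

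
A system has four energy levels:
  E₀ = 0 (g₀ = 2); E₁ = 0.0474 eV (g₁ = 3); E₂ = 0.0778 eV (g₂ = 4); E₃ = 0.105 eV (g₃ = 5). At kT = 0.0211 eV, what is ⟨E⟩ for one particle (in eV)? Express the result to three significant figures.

Eᵢ/kT = 0, 2.2464, 3.6872, 4.9763.
Z = Σ gᵢe^(−Eᵢ/kT) = 2·e^(−0) + 3·e^(−2.2464) + 4·e^(−3.6872) + 5·e^(−4.9763) = 2.0000 + 0.31734 + 0.10017 + 0.034498 = 2.4520.
⟨E⟩ = Σ Eᵢ gᵢe^(−Eᵢ/kT) / Z = (0·2.0000 + 0.0474·0.31734 + 0.0778·0.10017 + 0.105·0.034498) / 2.4520 = 0.0108 eV.

0.0108 eV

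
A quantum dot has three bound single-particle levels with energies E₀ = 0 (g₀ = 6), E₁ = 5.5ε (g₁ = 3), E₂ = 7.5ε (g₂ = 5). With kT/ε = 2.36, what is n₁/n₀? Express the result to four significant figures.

n₁/n₀ = (g₁/g₀) exp[−(E₁−E₀)/kT] = (3/6) × exp(−(5.5ε)/(2.36ε)) = (3/6) × exp(-2.33051) = 0.04862.

0.04862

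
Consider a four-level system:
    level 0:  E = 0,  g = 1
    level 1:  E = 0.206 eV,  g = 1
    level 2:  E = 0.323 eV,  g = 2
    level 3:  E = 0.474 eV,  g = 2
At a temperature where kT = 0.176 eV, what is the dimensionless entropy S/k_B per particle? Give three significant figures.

Eᵢ/kT = 0, 1.1705, 1.8352, 2.6932.
Z = Σ gᵢe^(−Eᵢ/kT) = 1·e^(−0) + 1·e^(−1.1705) + 2·e^(−1.8352) + 2·e^(−2.6932) = 1.0000 + 0.31021 + 0.31916 + 0.13533 = 1.7647.
⟨E⟩ = Σ EᵢPᵢ = 0.13098 eV.
S/k_B = ln Z + ⟨E⟩/kT = ln(1.7647) + 0.13098/0.176 = 0.56798 + 0.74420 = 1.31.

1.31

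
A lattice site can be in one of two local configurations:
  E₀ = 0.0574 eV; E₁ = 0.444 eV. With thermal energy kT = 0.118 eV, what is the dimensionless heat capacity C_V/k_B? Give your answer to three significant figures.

0.376

Eᵢ/kT = 0.48644, 3.7627.
Z = Σ e^(−Eᵢ/kT) = e^(−0.48644) + e^(−3.7627) = 0.61481 + 0.023221 = 0.63803.
⟨E⟩ = 0.071470 eV, ⟨E²⟩ = 0.010350 eV².
C_V/k_B = (⟨E²⟩ − ⟨E⟩²)/(kT)² = (0.010350 − 0.0051080)/0.013924 = 0.376.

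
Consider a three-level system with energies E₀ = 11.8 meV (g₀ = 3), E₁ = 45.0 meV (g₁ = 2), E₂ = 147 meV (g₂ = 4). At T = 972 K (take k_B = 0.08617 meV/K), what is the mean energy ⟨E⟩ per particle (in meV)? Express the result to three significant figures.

41.4 meV

k_BT = 0.08617 × 972 K = 83.757 meV.
Eᵢ/kT = 0.14088, 0.53727, 1.7551.
Z = Σ gᵢe^(−Eᵢ/kT) = 3·e^(−0.14088) + 2·e^(−0.53727) + 4·e^(−1.7551) = 2.6058 + 1.1687 + 0.69156 = 4.4661.
⟨E⟩ = Σ Eᵢ gᵢe^(−Eᵢ/kT) / Z = (11.8·2.6058 + 45.0·1.1687 + 147·0.69156) / 4.4661 = 41.4 meV.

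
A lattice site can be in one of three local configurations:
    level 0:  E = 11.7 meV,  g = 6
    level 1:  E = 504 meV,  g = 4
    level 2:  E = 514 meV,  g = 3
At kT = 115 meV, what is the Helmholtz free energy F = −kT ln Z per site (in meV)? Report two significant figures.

-200 meV

Eᵢ/kT = 0.1017, 4.383, 4.470.
Z = Σ gᵢe^(−Eᵢ/kT) = 6·e^(−0.1017) + 4·e^(−4.383) + 3·e^(−4.470) = 5.420 + 0.04995 + 0.03434 = 5.504.
F = −kT ln Z = −115 × ln(5.504) = −115 × 1.705 = -200 meV.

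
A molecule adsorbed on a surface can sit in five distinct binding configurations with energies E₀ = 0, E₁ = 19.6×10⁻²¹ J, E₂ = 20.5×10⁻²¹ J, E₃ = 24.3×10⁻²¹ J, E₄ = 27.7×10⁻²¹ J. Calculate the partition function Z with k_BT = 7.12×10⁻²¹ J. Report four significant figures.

Z = 1.173

Eᵢ/kT = 0, 2.75281, 2.87921, 3.41292, 3.89045.
Z = Σ e^(−Eᵢ/kT) = e^(−0) + e^(−2.75281) + e^(−2.87921) + e^(−3.41292) + e^(−3.89045) = 1.00000 + 0.0637485 + 0.0561791 + 0.0329449 + 0.0204361 = 1.17331.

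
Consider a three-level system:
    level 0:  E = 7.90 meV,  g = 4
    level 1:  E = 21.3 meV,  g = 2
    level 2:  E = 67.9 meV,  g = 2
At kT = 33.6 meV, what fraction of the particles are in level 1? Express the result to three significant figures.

Eᵢ/kT = 0.23512, 0.63393, 2.0208.
Z = Σ gᵢe^(−Eᵢ/kT) = 4·e^(−0.23512) + 2·e^(−0.63393) + 2·e^(−2.0208) = 3.1619 + 1.0610 + 0.26510 = 4.4880.
P₁ = g₁ e^(−E₁/kT) / Z = 1.0610/4.4880 = 0.236.

0.236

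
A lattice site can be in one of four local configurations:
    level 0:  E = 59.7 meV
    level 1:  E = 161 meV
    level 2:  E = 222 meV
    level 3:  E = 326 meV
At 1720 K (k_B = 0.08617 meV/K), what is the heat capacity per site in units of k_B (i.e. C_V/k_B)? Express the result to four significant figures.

0.3313

k_BT = 0.08617 × 1720 K = 148.212 meV.
Eᵢ/kT = 0.402801, 1.08628, 1.49785, 2.19955.
Z = Σ e^(−Eᵢ/kT) = e^(−0.402801) + e^(−1.08628) + e^(−1.49785) + e^(−2.19955) = 0.668445 + 0.337470 + 0.223610 + 0.110853 = 1.34038.
⟨E⟩ = 134.304 meV, ⟨E²⟩ = 25314.7 meV².
C_V/k_B = (⟨E²⟩ − ⟨E⟩²)/(kT)² = (25314.7 − 18037.6)/21966.8 = 0.3313.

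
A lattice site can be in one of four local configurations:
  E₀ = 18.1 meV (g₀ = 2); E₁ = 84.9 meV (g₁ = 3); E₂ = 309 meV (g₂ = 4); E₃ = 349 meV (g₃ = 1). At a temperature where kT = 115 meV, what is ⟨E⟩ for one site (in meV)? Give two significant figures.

Eᵢ/kT = 0.1574, 0.7383, 2.687, 3.035.
Z = Σ gᵢe^(−Eᵢ/kT) = 2·e^(−0.1574) + 3·e^(−0.7383) + 4·e^(−2.687) + 1·e^(−3.035) = 1.709 + 1.434 + 0.2723 + 0.04807 = 3.463.
⟨E⟩ = Σ Eᵢ gᵢe^(−Eᵢ/kT) / Z = (18.1·1.709 + 84.9·1.434 + 309·0.2723 + 349·0.04807) / 3.463 = 73 meV.

73 meV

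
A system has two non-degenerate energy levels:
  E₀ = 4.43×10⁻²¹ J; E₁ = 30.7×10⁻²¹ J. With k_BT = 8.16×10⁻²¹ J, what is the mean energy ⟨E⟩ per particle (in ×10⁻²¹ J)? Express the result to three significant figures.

Eᵢ/kT = 0.54289, 3.7623.
Z = Σ e^(−Eᵢ/kT) = e^(−0.54289) + e^(−3.7623) = 0.58107 + 0.023230 = 0.60430.
⟨E⟩ = Σ Eᵢ e^(−Eᵢ/kT) / Z = (4.43·0.58107 + 30.7·0.023230) / 0.60430 = 5.44 ×10⁻²¹ J.

5.44 ×10⁻²¹ J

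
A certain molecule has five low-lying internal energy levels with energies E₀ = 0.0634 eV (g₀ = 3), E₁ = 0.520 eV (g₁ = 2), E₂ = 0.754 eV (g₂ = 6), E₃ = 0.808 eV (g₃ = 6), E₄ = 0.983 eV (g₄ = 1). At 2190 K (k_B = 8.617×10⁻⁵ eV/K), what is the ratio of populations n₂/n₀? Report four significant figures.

k_BT = 8.617×10⁻⁵ × 2190 K = 0.188712 eV.
n₂/n₀ = (g₂/g₀) exp[−(E₂−E₀)/kT] = (6/3) × exp(−(0.6906 eV)/(0.188712 eV)) = (6/3) × exp(-3.65954) = 0.05149.

0.05149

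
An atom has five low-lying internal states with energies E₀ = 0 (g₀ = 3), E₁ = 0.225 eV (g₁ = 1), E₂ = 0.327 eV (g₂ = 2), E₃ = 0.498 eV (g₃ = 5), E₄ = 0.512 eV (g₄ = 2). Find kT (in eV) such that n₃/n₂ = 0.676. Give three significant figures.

0.131 eV

n₃/n₂ = (g₃/g₂) exp[−(E₃−E₂)/kT] = 0.676.
⇒ (E₃−E₂)/kT = ln((5/2)/0.676) = ln(3.6982) = 1.3078.
kT = 0.171 eV / 1.3078 = 0.131 eV.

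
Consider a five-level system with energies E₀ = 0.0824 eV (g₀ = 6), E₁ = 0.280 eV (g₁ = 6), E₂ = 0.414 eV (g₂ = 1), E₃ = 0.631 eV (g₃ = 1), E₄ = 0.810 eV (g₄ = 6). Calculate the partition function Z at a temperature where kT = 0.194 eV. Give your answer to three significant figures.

Z = 5.59

Eᵢ/kT = 0.42474, 1.4433, 2.1340, 3.2526, 4.1753.
Z = Σ gᵢe^(−Eᵢ/kT) = 6·e^(−0.42474) + 6·e^(−1.4433) + 1·e^(−2.1340) + 1·e^(−3.2526) + 6·e^(−4.1753) = 3.9236 + 1.4169 + 0.11836 + 0.038674 + 0.092223 = 5.5898.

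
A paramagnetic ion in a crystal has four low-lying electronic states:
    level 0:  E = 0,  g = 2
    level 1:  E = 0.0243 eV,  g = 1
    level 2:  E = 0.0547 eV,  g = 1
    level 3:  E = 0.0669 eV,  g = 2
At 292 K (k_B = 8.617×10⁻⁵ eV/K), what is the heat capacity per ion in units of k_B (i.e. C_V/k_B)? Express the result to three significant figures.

k_BT = 8.617×10⁻⁵ × 292 K = 0.025162 eV.
Eᵢ/kT = 0, 0.96574, 2.1739, 2.6588.
Z = Σ gᵢe^(−Eᵢ/kT) = 2·e^(−0) + 1·e^(−0.96574) + 1·e^(−2.1739) + 2·e^(−2.6588) = 2.0000 + 0.38070 + 0.11373 + 0.14006 = 2.6345.
⟨E⟩ = 0.0094295 eV, ⟨E²⟩ = 0.00045244 eV².
C_V/k_B = (⟨E²⟩ − ⟨E⟩²)/(kT)² = (0.00045244 − 0.000088915)/0.00063313 = 0.574.

0.574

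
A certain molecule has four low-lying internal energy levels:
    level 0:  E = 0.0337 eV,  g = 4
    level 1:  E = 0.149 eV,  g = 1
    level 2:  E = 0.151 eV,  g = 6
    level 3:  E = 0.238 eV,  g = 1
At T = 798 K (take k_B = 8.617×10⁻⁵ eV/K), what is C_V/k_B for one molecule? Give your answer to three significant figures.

0.588

k_BT = 8.617×10⁻⁵ × 798 K = 0.068764 eV.
Eᵢ/kT = 0.49008, 2.1668, 2.1959, 3.4611.
Z = Σ gᵢe^(−Eᵢ/kT) = 4·e^(−0.49008) + 1·e^(−2.1668) + 6·e^(−2.1959) + 1·e^(−3.4611) = 2.4503 + 0.11454 + 0.66755 + 0.031395 = 3.2638.
⟨E⟩ = 0.063703 eV, ⟨E²⟩ = 0.0068401 eV².
C_V/k_B = (⟨E²⟩ − ⟨E⟩²)/(kT)² = (0.0068401 − 0.0040581)/0.0047285 = 0.588.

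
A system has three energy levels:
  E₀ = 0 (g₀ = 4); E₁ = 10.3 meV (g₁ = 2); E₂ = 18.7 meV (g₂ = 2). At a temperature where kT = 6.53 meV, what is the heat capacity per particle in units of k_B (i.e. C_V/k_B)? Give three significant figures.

Eᵢ/kT = 0, 1.5773, 2.8637.
Z = Σ gᵢe^(−Eᵢ/kT) = 4·e^(−0) + 2·e^(−1.5773) + 2·e^(−2.8637) = 4.0000 + 0.41306 + 0.11411 = 4.5272.
⟨E⟩ = 1.4111 meV, ⟨E²⟩ = 18.494 meV².
C_V/k_B = (⟨E²⟩ − ⟨E⟩²)/(kT)² = (18.494 − 1.9912)/42.641 = 0.387.

0.387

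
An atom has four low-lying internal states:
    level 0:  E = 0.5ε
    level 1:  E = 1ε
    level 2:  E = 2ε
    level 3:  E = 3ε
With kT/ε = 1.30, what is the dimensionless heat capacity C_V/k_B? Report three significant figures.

0.316

Eᵢ/kT = 0.38462, 0.76923, 1.5385, 2.3077.
Z = Σ e^(−Eᵢ/kT) = e^(−0.38462) + e^(−0.76923) + e^(−1.5385) + e^(−2.3077) = 0.68071 + 0.46337 + 0.21470 + 0.099490 = 1.4583.
⟨E⟩ = 1.0503 ε, ⟨E²⟩ = 1.6374 ε².
C_V/k_B = (⟨E²⟩ − ⟨E⟩²)/(kT)² = (1.6374 − 1.1031)/1.6900 = 0.316.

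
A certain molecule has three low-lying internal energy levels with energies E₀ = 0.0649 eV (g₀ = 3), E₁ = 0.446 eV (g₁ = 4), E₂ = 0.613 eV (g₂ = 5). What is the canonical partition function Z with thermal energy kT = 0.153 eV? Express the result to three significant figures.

Z = 2.27

Eᵢ/kT = 0.42418, 2.9150, 4.0065.
Z = Σ gᵢe^(−Eᵢ/kT) = 3·e^(−0.42418) + 4·e^(−2.9150) + 5·e^(−4.0065) = 1.9629 + 0.21682 + 0.090985 = 2.2707.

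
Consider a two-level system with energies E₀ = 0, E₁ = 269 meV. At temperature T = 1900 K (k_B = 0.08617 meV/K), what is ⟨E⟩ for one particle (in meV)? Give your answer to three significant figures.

43.6 meV

k_BT = 0.08617 × 1900 K = 163.72 meV.
Eᵢ/kT = 0, 1.6430.
Z = Σ e^(−Eᵢ/kT) = e^(−0) + e^(−1.6430) = 1.0000 + 0.19340 = 1.1934.
⟨E⟩ = Σ Eᵢ e^(−Eᵢ/kT) / Z = (0·1.0000 + 269·0.19340) / 1.1934 = 43.6 meV.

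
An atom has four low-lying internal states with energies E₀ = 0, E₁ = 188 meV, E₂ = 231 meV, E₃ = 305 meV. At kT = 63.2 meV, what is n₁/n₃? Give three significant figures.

n₁/n₃ = exp[−(E₁−E₃)/kT] = exp(−(-117 meV)/(63.2 meV)) = exp(1.8513) = 6.37.

6.37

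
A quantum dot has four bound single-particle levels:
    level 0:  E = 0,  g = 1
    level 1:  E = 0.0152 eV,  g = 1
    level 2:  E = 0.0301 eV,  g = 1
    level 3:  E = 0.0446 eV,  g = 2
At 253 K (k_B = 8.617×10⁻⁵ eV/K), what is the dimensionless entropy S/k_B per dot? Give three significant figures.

1.31

k_BT = 8.617×10⁻⁵ × 253 K = 0.021801 eV.
Eᵢ/kT = 0, 0.69722, 1.3807, 2.0458.
Z = Σ gᵢe^(−Eᵢ/kT) = 1·e^(−0) + 1·e^(−0.69722) + 1·e^(−1.3807) + 2·e^(−2.0458) = 1.0000 + 0.49797 + 0.25140 + 0.25855 = 2.0079.
⟨E⟩ = Σ EᵢPᵢ = 0.013281 eV.
S/k_B = ln Z + ⟨E⟩/kT = ln(2.0079) + 0.013281/0.021801 = 0.69709 + 0.60919 = 1.31.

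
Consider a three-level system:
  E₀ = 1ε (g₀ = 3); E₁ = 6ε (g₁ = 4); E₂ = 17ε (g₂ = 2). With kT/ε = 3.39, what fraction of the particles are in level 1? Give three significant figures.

Eᵢ/kT = 0.29499, 1.7699, 5.0147.
Z = Σ gᵢe^(−Eᵢ/kT) = 3·e^(−0.29499) + 4·e^(−1.7699) + 2·e^(−5.0147) = 2.2336 + 0.68140 + 0.013279 = 2.9283.
P₁ = g₁ e^(−E₁/kT) / Z = 0.68140/2.9283 = 0.233.

0.233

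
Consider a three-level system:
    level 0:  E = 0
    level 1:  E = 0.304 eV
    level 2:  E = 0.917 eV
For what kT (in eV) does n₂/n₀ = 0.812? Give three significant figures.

n₂/n₀ = exp[−(E₂−E₀)/kT] = 0.812.
⇒ (E₂−E₀)/kT = ln(1/0.812) = ln(1.2315) = 0.20823.
kT = 0.917 eV / 0.20823 = 4.40 eV.

4.40 eV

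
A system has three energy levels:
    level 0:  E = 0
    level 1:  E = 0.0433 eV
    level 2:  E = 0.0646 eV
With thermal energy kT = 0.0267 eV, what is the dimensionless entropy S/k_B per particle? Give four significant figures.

0.6683

Eᵢ/kT = 0, 1.62172, 2.41948.
Z = Σ e^(−Eᵢ/kT) = e^(−0) + e^(−1.62172) + e^(−2.41948) = 1.00000 + 0.197559 + 0.0889679 = 1.28653.
⟨E⟩ = Σ EᵢPᵢ = 0.0111164 eV.
S/k_B = ln Z + ⟨E⟩/kT = ln(1.28653) + 0.0111164/0.0267 = 0.251949 + 0.416345 = 0.6683.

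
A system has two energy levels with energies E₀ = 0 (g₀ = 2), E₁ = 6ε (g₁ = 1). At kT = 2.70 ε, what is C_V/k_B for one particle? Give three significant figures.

Eᵢ/kT = 0, 2.2222.
Z = Σ gᵢe^(−Eᵢ/kT) = 2·e^(−0) + 1·e^(−2.2222) = 2.0000 + 0.10837 = 2.1084.
⟨E⟩ = 0.30839 ε, ⟨E²⟩ = 1.8504 ε².
C_V/k_B = (⟨E²⟩ − ⟨E⟩²)/(kT)² = (1.8504 − 0.095104)/7.2900 = 0.241.

0.241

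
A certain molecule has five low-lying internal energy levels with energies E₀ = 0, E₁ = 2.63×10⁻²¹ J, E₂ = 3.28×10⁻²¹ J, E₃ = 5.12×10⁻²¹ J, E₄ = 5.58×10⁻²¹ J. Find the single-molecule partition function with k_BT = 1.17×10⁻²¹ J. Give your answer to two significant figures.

Z = 1.2

Eᵢ/kT = 0, 2.248, 2.803, 4.376, 4.769.
Z = Σ e^(−Eᵢ/kT) = e^(−0) + e^(−2.248) + e^(−2.803) + e^(−4.376) + e^(−4.769) = 1.000 + 0.1056 + 0.06063 + 0.01258 + 0.008489 = 1.187.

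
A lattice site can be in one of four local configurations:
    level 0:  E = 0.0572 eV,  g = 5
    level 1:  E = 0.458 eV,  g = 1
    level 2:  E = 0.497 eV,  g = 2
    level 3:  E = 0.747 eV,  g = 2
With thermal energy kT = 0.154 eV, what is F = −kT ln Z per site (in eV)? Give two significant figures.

Eᵢ/kT = 0.3714, 2.974, 3.227, 4.851.
Z = Σ gᵢe^(−Eᵢ/kT) = 5·e^(−0.3714) + 1·e^(−2.974) + 2·e^(−3.227) + 2·e^(−4.851) = 3.449 + 0.05110 + 0.07935 + 0.01564 = 3.595.
F = −kT ln Z = −0.154 × ln(3.595) = −0.154 × 1.280 = -0.20 eV.

-0.20 eV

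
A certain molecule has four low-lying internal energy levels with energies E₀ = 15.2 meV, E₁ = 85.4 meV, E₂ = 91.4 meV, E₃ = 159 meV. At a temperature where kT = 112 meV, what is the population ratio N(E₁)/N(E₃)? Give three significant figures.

1.93

n₁/n₃ = exp[−(E₁−E₃)/kT] = exp(−(-73.6 meV)/(112 meV)) = exp(0.65714) = 1.93.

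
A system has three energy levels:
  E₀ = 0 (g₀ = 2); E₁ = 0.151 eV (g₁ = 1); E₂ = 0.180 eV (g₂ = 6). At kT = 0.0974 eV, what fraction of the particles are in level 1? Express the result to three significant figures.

0.0672

Eᵢ/kT = 0, 1.5503, 1.8480.
Z = Σ gᵢe^(−Eᵢ/kT) = 2·e^(−0) + 1·e^(−1.5503) + 6·e^(−1.8480) = 2.0000 + 0.21218 + 0.94531 = 3.1575.
P₁ = g₁ e^(−E₁/kT) / Z = 0.21218/3.1575 = 0.0672.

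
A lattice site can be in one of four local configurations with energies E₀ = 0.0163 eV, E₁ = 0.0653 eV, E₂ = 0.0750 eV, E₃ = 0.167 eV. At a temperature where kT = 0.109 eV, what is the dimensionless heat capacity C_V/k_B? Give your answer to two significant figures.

0.17

Eᵢ/kT = 0.1495, 0.5991, 0.6881, 1.532.
Z = Σ e^(−Eᵢ/kT) = e^(−0.1495) + e^(−0.5991) + e^(−0.6881) + e^(−1.532) = 0.8611 + 0.5493 + 0.5025 + 0.2161 = 2.129.
⟨E⟩ = 0.05809 eV, ⟨E²⟩ = 0.005366 eV².
C_V/k_B = (⟨E²⟩ − ⟨E⟩²)/(kT)² = (0.005366 − 0.003374)/0.01188 = 0.17.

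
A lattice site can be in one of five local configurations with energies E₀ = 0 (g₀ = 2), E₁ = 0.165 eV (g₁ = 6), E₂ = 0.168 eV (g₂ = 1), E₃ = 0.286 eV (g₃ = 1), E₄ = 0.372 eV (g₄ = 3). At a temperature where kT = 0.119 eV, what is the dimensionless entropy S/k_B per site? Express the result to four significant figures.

Eᵢ/kT = 0, 1.38655, 1.41176, 2.40336, 3.12605.
Z = Σ gᵢe^(−Eᵢ/kT) = 2·e^(−0) + 6·e^(−1.38655) + 1·e^(−1.41176) + 1·e^(−2.40336) + 3·e^(−3.12605) = 2.00000 + 1.49962 + 0.243714 + 0.0904137 + 0.131672 = 3.96542.
⟨E⟩ = Σ EᵢPᵢ = 0.0915972 eV.
S/k_B = ln Z + ⟨E⟩/kT = ln(3.96542) + 0.0915972/0.119 = 1.37761 + 0.769724 = 2.147.

2.147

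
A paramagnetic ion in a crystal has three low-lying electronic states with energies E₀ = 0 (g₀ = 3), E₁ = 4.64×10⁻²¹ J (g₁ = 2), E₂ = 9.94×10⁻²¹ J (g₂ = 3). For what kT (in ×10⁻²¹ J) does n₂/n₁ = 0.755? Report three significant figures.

7.72 ×10⁻²¹ J

n₂/n₁ = (g₂/g₁) exp[−(E₂−E₁)/kT] = 0.755.
⇒ (E₂−E₁)/kT = ln((3/2)/0.755) = ln(1.9868) = 0.68653.
kT = 5.30 ×10⁻²¹ J / 0.68653 = 7.72 ×10⁻²¹ J.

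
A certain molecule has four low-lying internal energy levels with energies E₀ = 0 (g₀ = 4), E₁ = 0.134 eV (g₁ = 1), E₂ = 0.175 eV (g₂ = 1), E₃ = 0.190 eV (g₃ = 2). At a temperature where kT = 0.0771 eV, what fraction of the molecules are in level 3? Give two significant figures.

Eᵢ/kT = 0, 1.738, 2.270, 2.464.
Z = Σ gᵢe^(−Eᵢ/kT) = 4·e^(−0) + 1·e^(−1.738) + 1·e^(−2.270) + 2·e^(−2.464) = 4.000 + 0.1759 + 0.1033 + 0.1702 = 4.449.
P₃ = g₃ e^(−E₃/kT) / Z = 0.1702/4.449 = 0.038.

0.038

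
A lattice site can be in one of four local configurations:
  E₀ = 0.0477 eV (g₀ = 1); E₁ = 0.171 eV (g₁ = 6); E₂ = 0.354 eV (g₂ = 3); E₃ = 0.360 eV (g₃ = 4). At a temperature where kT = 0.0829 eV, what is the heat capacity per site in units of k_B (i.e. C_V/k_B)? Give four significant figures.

1.017

Eᵢ/kT = 0.575392, 2.06273, 4.27021, 4.34258.
Z = Σ gᵢe^(−Eᵢ/kT) = 1·e^(−0.575392) + 6·e^(−2.06273) + 3·e^(−4.27021) + 4·e^(−4.34258) = 0.562484 + 0.762639 + 0.0419365 + 0.0520117 = 1.41907.
⟨E⟩ = 0.134462 eV, ⟨E²⟩ = 0.0250701 eV².
C_V/k_B = (⟨E²⟩ − ⟨E⟩²)/(kT)² = (0.0250701 − 0.0180800)/0.00687241 = 1.017.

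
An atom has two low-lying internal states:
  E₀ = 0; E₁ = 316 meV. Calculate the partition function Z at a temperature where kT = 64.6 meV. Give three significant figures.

Eᵢ/kT = 0, 4.8916.
Z = Σ e^(−Eᵢ/kT) = e^(−0) + e^(−4.8916) = 1.0000 + 0.0075094 = 1.0075.

Z = 1.01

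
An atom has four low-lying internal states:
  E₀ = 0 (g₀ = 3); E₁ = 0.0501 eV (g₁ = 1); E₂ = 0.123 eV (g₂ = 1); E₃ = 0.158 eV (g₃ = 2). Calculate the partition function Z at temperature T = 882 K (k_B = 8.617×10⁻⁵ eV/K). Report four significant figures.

Z = 3.966

k_BT = 8.617×10⁻⁵ × 882 K = 0.0760019 eV.
Eᵢ/kT = 0, 0.659194, 1.61838, 2.07890.
Z = Σ gᵢe^(−Eᵢ/kT) = 3·e^(−0) + 1·e^(−0.659194) + 1·e^(−1.61838) + 2·e^(−2.07890) = 3.00000 + 0.517268 + 0.198220 + 0.250135 = 3.96562.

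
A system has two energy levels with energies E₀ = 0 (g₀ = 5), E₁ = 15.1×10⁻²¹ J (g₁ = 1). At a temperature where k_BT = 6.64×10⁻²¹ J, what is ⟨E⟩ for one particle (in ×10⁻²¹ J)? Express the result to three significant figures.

Eᵢ/kT = 0, 2.2741.
Z = Σ gᵢe^(−Eᵢ/kT) = 5·e^(−0) + 1·e^(−2.2741) = 5.0000 + 0.10289 = 5.1029.
⟨E⟩ = Σ Eᵢ gᵢe^(−Eᵢ/kT) / Z = (0·5.0000 + 15.1·0.10289) / 5.1029 = 0.304 ×10⁻²¹ J.

0.304 ×10⁻²¹ J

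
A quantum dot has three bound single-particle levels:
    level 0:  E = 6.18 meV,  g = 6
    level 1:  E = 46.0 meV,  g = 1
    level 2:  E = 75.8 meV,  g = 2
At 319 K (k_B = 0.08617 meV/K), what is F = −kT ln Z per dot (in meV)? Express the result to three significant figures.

-44.8 meV

k_BT = 0.08617 × 319 K = 27.488 meV.
Eᵢ/kT = 0.22483, 1.6735, 2.7576.
Z = Σ gᵢe^(−Eᵢ/kT) = 6·e^(−0.22483) + 1·e^(−1.6735) + 2·e^(−2.7576) = 4.7919 + 0.18759 + 0.12689 = 5.1064.
F = −kT ln Z = −27.488 × ln(5.1064) = −27.488 × 1.6305 = -44.8 meV.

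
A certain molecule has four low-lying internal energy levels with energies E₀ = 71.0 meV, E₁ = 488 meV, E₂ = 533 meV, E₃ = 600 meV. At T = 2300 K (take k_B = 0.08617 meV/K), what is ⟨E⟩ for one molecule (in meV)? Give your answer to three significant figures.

k_BT = 0.08617 × 2300 K = 198.19 meV.
Eᵢ/kT = 0.35824, 2.4623, 2.6893, 3.0274.
Z = Σ e^(−Eᵢ/kT) = e^(−0.35824) + e^(−2.4623) + e^(−2.6893) + e^(−3.0274) = 0.69891 + 0.085239 + 0.067928 + 0.048441 = 0.90052.
⟨E⟩ = Σ Eᵢ e^(−Eᵢ/kT) / Z = (71.0·0.69891 + 488·0.085239 + 533·0.067928 + 600·0.048441) / 0.90052 = 174 meV.

174 meV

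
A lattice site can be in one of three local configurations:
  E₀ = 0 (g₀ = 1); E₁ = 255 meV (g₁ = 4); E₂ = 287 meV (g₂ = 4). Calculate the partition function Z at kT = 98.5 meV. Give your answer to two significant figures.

Z = 1.5

Eᵢ/kT = 0, 2.589, 2.914.
Z = Σ gᵢe^(−Eᵢ/kT) = 1·e^(−0) + 4·e^(−2.589) + 4·e^(−2.914) = 1.000 + 0.3004 + 0.2170 = 1.517.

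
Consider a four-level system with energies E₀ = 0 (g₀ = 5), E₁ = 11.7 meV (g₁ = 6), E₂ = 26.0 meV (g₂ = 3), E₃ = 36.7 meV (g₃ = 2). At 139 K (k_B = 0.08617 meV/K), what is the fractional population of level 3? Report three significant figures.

0.0121

k_BT = 0.08617 × 139 K = 11.978 meV.
Eᵢ/kT = 0, 0.97679, 2.1706, 3.0640.
Z = Σ gᵢe^(−Eᵢ/kT) = 5·e^(−0) + 6·e^(−0.97679) + 3·e^(−2.1706) + 2·e^(−3.0640) = 5.0000 + 2.2591 + 0.34233 + 0.093401 = 7.6948.
P₃ = g₃ e^(−E₃/kT) / Z = 0.093401/7.6948 = 0.0121.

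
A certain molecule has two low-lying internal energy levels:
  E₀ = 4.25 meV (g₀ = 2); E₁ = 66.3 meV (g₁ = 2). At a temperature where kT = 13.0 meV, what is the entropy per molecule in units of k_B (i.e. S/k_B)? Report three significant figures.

Eᵢ/kT = 0.32692, 5.1000.
Z = Σ gᵢe^(−Eᵢ/kT) = 2·e^(−0.32692) + 2·e^(−5.1000) = 1.4423 + 0.012193 = 1.4545.
⟨E⟩ = Σ EᵢPᵢ = 4.7701 meV.
S/k_B = ln Z + ⟨E⟩/kT = ln(1.4545) + 4.7701/13.0 = 0.37466 + 0.36693 = 0.742.

0.742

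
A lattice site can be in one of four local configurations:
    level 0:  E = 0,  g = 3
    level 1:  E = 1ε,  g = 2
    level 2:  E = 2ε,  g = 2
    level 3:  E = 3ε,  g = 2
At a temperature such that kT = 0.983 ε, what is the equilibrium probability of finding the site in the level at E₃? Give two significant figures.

0.023

Eᵢ/kT = 0, 1.017, 2.035, 3.052.
Z = Σ gᵢe^(−Eᵢ/kT) = 3·e^(−0) + 2·e^(−1.017) + 2·e^(−2.035) + 2·e^(−3.052) = 3.000 + 0.7234 + 0.2614 + 0.09453 = 4.079.
P₃ = g₃ e^(−E₃/kT) / Z = 0.09453/4.079 = 0.023.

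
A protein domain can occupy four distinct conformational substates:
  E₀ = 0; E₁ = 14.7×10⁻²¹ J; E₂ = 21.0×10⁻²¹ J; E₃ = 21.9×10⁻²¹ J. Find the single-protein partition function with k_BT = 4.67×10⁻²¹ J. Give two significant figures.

Z = 1.1

Eᵢ/kT = 0, 3.148, 4.497, 4.690.
Z = Σ e^(−Eᵢ/kT) = e^(−0) + e^(−3.148) + e^(−4.497) + e^(−4.690) = 1.000 + 0.04294 + 0.01114 + 0.009187 = 1.063.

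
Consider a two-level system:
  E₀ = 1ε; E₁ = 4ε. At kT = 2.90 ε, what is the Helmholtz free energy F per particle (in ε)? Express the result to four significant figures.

0.1181 ε

Eᵢ/kT = 0.344828, 1.37931.
Z = Σ e^(−Eᵢ/kT) = e^(−0.344828) + e^(−1.37931) = 0.708342 + 0.251752 = 0.960094.
F = −kT ln Z = −2.90 × ln(0.960094) = −2.90 × -0.0407241 = 0.1181 ε.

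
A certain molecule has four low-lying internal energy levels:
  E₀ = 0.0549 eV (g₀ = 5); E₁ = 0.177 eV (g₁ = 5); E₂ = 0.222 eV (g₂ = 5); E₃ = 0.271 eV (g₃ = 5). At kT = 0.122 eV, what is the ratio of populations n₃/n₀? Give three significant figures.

0.170

n₃/n₀ = (g₃/g₀) exp[−(E₃−E₀)/kT] = (5/5) × exp(−(0.2161 eV)/(0.122 eV)) = (5/5) × exp(-1.7713) = 0.170.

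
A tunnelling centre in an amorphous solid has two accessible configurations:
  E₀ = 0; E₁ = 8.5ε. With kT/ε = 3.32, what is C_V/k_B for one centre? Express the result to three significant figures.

0.437

Eᵢ/kT = 0, 2.5602.
Z = Σ e^(−Eᵢ/kT) = e^(−0) + e^(−2.5602) = 1.0000 + 0.077289 = 1.0773.
⟨E⟩ = 0.60982 ε, ⟨E²⟩ = 5.1834 ε².
C_V/k_B = (⟨E²⟩ − ⟨E⟩²)/(kT)² = (5.1834 − 0.37188)/11.022 = 0.437.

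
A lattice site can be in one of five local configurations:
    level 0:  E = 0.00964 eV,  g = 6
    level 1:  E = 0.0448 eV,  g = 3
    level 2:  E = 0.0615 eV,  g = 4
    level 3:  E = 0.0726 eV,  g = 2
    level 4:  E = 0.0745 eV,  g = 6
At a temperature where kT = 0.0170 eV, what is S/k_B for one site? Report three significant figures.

Eᵢ/kT = 0.56706, 2.6353, 3.6176, 4.2706, 4.3824.
Z = Σ gᵢe^(−Eᵢ/kT) = 6·e^(−0.56706) + 3·e^(−2.6353) + 4·e^(−3.6176) + 2·e^(−4.2706) + 6·e^(−4.3824) = 3.4031 + 0.21509 + 0.10739 + 0.027947 + 0.074972 = 3.8285.
⟨E⟩ = Σ EᵢPᵢ = 0.014800 eV.
S/k_B = ln Z + ⟨E⟩/kT = ln(3.8285) + 0.014800/0.0170 = 1.3425 + 0.87059 = 2.21.

2.21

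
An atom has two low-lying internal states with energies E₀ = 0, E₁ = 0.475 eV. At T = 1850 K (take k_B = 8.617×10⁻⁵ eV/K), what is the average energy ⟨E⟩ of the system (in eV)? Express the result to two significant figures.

k_BT = 8.617×10⁻⁵ × 1850 K = 0.1594 eV.
Eᵢ/kT = 0, 2.980.
Z = Σ e^(−Eᵢ/kT) = e^(−0) + e^(−2.980) = 1.000 + 0.05079 = 1.051.
⟨E⟩ = Σ Eᵢ e^(−Eᵢ/kT) / Z = (0·1.000 + 0.475·0.05079) / 1.051 = 0.023 eV.

0.023 eV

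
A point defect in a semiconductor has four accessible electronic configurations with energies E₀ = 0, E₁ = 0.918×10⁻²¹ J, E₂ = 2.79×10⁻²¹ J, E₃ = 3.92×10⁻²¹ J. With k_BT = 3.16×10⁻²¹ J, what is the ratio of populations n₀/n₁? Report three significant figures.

1.34

n₀/n₁ = exp[−(E₀−E₁)/kT] = exp(−(-0.918 ×10⁻²¹ J)/(3.16 ×10⁻²¹ J)) = exp(0.29051) = 1.34.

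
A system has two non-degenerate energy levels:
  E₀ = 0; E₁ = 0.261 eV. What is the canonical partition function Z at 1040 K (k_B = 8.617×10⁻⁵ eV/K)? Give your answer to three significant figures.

Z = 1.05

k_BT = 8.617×10⁻⁵ × 1040 K = 0.089617 eV.
Eᵢ/kT = 0, 2.9124.
Z = Σ e^(−Eᵢ/kT) = e^(−0) + e^(−2.9124) = 1.0000 + 0.054345 = 1.0543.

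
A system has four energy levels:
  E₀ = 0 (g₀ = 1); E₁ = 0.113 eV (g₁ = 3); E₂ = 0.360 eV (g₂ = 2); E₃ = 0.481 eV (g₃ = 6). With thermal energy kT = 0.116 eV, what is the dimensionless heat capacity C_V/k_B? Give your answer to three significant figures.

Eᵢ/kT = 0, 0.97414, 3.1034, 4.1466.
Z = Σ gᵢe^(−Eᵢ/kT) = 1·e^(−0) + 3·e^(−0.97414) + 2·e^(−3.1034) + 6·e^(−4.1466) = 1.0000 + 1.1326 + 0.089793 + 0.094909 = 2.3173.
⟨E⟩ = 0.088880 eV, ⟨E²⟩ = 0.020739 eV².
C_V/k_B = (⟨E²⟩ − ⟨E⟩²)/(kT)² = (0.020739 − 0.0078997)/0.013456 = 0.954.

0.954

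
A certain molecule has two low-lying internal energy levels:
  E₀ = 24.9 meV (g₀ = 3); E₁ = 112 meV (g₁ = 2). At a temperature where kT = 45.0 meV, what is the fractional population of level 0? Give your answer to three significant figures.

Eᵢ/kT = 0.55333, 2.4889.
Z = Σ gᵢe^(−Eᵢ/kT) = 3·e^(−0.55333) + 2·e^(−2.4889) = 1.7251 + 0.16600 = 1.8911.
P₀ = g₀ e^(−E₀/kT) / Z = 1.7251/1.8911 = 0.912.

0.912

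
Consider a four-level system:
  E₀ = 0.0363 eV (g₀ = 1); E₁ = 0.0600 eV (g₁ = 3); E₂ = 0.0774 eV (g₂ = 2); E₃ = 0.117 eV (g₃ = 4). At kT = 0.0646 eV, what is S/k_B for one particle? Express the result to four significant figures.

2.208

Eᵢ/kT = 0.561920, 0.928793, 1.19814, 1.81115.
Z = Σ gᵢe^(−Eᵢ/kT) = 1·e^(−0.561920) + 3·e^(−0.928793) + 2·e^(−1.19814) + 4·e^(−1.81115) = 0.570113 + 1.18509 + 0.603510 + 0.653864 = 3.01258.
⟨E⟩ = Σ EᵢPᵢ = 0.0713721 eV.
S/k_B = ln Z + ⟨E⟩/kT = ln(3.01258) + 0.0713721/0.0646 = 1.10280 + 1.10483 = 2.208.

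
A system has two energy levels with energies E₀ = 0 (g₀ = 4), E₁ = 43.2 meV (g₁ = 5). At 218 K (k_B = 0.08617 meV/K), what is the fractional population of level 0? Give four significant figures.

0.8886

k_BT = 0.08617 × 218 K = 18.7851 meV.
Eᵢ/kT = 0, 2.29969.
Z = Σ gᵢe^(−Eᵢ/kT) = 4·e^(−0) + 5·e^(−2.29969) = 4.00000 + 0.501450 = 4.50145.
P₀ = g₀ e^(−E₀/kT) / Z = 4.00000/4.50145 = 0.8886.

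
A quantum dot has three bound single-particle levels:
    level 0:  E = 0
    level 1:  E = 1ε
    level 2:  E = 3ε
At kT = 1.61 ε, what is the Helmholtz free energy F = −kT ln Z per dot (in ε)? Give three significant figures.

Eᵢ/kT = 0, 0.62112, 1.8634.
Z = Σ e^(−Eᵢ/kT) = e^(−0) + e^(−0.62112) + e^(−1.8634) = 1.0000 + 0.53734 + 0.15514 = 1.6925.
F = −kT ln Z = −1.61 × ln(1.6925) = −1.61 × 0.52621 = -0.847 ε.

-0.847 ε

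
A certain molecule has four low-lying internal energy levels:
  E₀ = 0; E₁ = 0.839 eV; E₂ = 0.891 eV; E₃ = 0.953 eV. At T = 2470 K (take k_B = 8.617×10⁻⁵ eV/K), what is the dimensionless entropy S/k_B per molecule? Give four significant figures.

k_BT = 8.617×10⁻⁵ × 2470 K = 0.212840 eV.
Eᵢ/kT = 0, 3.94193, 4.18624, 4.47754.
Z = Σ e^(−Eᵢ/kT) = e^(−0) + e^(−3.94193) + e^(−4.18624) + e^(−4.47754) = 1.00000 + 0.0194107 + 0.0152033 + 0.0113613 = 1.04598.
⟨E⟩ = Σ EᵢPᵢ = 0.0388717 eV.
S/k_B = ln Z + ⟨E⟩/kT = ln(1.04598) + 0.0388717/0.212840 = 0.0449542 + 0.182633 = 0.2276.

0.2276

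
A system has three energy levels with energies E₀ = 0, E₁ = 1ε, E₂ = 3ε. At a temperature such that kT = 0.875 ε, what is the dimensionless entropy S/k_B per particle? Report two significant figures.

0.65

Eᵢ/kT = 0, 1.143, 3.429.
Z = Σ e^(−Eᵢ/kT) = e^(−0) + e^(−1.143) + e^(−3.429) = 1.000 + 0.3189 + 0.03242 = 1.351.
⟨E⟩ = Σ EᵢPᵢ = 0.3080 ε.
S/k_B = ln Z + ⟨E⟩/kT = ln(1.351) + 0.3080/0.875 = 0.3008 + 0.3520 = 0.65.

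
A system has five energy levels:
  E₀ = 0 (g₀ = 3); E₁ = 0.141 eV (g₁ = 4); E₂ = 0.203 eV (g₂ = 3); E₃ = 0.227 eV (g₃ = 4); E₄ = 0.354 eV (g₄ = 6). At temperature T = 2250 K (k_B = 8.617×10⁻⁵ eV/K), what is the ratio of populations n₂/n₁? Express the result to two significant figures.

k_BT = 8.617×10⁻⁵ × 2250 K = 0.1939 eV.
n₂/n₁ = (g₂/g₁) exp[−(E₂−E₁)/kT] = (3/4) × exp(−(0.062 eV)/(0.1939 eV)) = (3/4) × exp(-0.3198) = 0.54.

0.54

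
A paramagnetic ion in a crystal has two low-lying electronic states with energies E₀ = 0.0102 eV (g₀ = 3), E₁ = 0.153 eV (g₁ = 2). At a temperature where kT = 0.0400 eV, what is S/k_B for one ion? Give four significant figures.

1.183

Eᵢ/kT = 0.255000, 3.82500.
Z = Σ gᵢe^(−Eᵢ/kT) = 3·e^(−0.255000) + 2·e^(−3.82500) = 2.32475 + 0.0436369 = 2.36839.
⟨E⟩ = Σ EᵢPᵢ = 0.0128310 eV.
S/k_B = ln Z + ⟨E⟩/kT = ln(2.36839) + 0.0128310/0.0400 = 0.862210 + 0.320775 = 1.183.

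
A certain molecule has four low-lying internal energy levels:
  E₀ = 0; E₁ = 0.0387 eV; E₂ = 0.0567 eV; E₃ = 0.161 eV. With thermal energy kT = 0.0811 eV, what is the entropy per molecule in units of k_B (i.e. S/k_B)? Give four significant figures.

1.219

Eᵢ/kT = 0, 0.477189, 0.699137, 1.98520.
Z = Σ e^(−Eᵢ/kT) = e^(−0) + e^(−0.477189) + e^(−0.699137) + e^(−1.98520) = 1.00000 + 0.620525 + 0.497014 + 0.137353 = 2.25489.
⟨E⟩ = Σ EᵢPᵢ = 0.0329545 eV.
S/k_B = ln Z + ⟨E⟩/kT = ln(2.25489) + 0.0329545/0.0811 = 0.813101 + 0.406344 = 1.219.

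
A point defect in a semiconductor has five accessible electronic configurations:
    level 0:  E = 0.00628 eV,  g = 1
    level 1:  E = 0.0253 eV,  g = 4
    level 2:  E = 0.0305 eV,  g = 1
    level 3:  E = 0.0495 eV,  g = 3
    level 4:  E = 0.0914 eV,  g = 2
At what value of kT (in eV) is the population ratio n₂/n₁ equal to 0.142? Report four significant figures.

0.009193 eV

n₂/n₁ = (g₂/g₁) exp[−(E₂−E₁)/kT] = 0.142.
⇒ (E₂−E₁)/kT = ln((1/4)/0.142) = ln(1.76056) = 0.565632.
kT = 0.0052 eV / 0.565632 = 0.009193 eV.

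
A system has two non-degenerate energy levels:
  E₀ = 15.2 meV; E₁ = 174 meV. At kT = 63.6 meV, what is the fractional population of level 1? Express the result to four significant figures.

Eᵢ/kT = 0.238994, 2.73585.
Z = Σ e^(−Eᵢ/kT) = e^(−0.238994) + e^(−2.73585) = 0.787420 + 0.0648389 = 0.852259.
P₁ = e^(−E₁/kT) / Z = 0.0648389/0.852259 = 0.07608.

0.07608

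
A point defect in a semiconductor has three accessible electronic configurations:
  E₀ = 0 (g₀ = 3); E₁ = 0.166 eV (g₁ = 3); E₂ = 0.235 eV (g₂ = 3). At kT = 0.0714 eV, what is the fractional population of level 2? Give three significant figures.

0.0328

Eᵢ/kT = 0, 2.3249, 3.2913.
Z = Σ gᵢe^(−Eᵢ/kT) = 3·e^(−0) + 3·e^(−2.3249) + 3·e^(−3.2913) = 3.0000 + 0.29338 + 0.11162 = 3.4050.
P₂ = g₂ e^(−E₂/kT) / Z = 0.11162/3.4050 = 0.0328.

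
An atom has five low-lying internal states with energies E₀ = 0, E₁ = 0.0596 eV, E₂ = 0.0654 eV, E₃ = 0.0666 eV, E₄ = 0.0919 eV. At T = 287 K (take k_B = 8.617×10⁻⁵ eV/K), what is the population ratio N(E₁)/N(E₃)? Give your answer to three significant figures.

1.33

k_BT = 8.617×10⁻⁵ × 287 K = 0.024731 eV.
n₁/n₃ = exp[−(E₁−E₃)/kT] = exp(−(-0.0070 eV)/(0.024731 eV)) = exp(0.28305) = 1.33.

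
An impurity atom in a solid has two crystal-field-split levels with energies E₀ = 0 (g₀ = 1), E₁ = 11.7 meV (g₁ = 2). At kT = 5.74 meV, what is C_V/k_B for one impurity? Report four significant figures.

Eᵢ/kT = 0, 2.03833.
Z = Σ gᵢe^(−Eᵢ/kT) = 1·e^(−0) + 2·e^(−2.03833) = 1.00000 + 0.260492 = 1.26049.
⟨E⟩ = 2.41791 meV, ⟨E²⟩ = 28.2896 meV².
C_V/k_B = (⟨E²⟩ − ⟨E⟩²)/(kT)² = (28.2896 − 5.84629)/32.9476 = 0.6812.

0.6812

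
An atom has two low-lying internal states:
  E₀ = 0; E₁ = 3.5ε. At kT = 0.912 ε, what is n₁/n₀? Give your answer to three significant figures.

0.0215

n₁/n₀ = exp[−(E₁−E₀)/kT] = exp(−(3.5ε)/(0.912ε)) = exp(-3.8377) = 0.0215.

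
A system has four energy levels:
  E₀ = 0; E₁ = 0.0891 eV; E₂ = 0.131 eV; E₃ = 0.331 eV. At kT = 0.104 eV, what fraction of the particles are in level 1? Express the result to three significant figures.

0.243

Eᵢ/kT = 0, 0.85673, 1.2596, 3.1827.
Z = Σ e^(−Eᵢ/kT) = e^(−0) + e^(−0.85673) + e^(−1.2596) + e^(−3.1827) = 1.0000 + 0.42455 + 0.28377 + 0.041474 = 1.7498.
P₁ = e^(−E₁/kT) / Z = 0.42455/1.7498 = 0.243.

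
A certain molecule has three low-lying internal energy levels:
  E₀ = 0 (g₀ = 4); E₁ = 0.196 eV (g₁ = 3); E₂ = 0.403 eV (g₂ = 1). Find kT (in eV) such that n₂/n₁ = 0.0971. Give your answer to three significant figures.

0.168 eV

n₂/n₁ = (g₂/g₁) exp[−(E₂−E₁)/kT] = 0.0971.
⇒ (E₂−E₁)/kT = ln((1/3)/0.0971) = ln(3.4329) = 1.2334.
kT = 0.207 eV / 1.2334 = 0.168 eV.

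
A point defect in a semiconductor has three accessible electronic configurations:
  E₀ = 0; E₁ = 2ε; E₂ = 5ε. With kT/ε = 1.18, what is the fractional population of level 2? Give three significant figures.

Eᵢ/kT = 0, 1.6949, 4.2373.
Z = Σ e^(−Eᵢ/kT) = e^(−0) + e^(−1.6949) + e^(−4.2373) = 1.0000 + 0.18362 + 0.014447 = 1.1981.
P₂ = e^(−E₂/kT) / Z = 0.014447/1.1981 = 0.0121.

0.0121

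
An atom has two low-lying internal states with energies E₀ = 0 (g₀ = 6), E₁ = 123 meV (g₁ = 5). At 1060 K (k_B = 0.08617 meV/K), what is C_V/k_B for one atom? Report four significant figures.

0.2655

k_BT = 0.08617 × 1060 K = 91.3402 meV.
Eᵢ/kT = 0, 1.34661.
Z = Σ gᵢe^(−Eᵢ/kT) = 6·e^(−0) + 5·e^(−1.34661) = 6.00000 + 1.30060 = 7.30060.
⟨E⟩ = 21.9124 meV, ⟨E²⟩ = 2695.23 meV².
C_V/k_B = (⟨E²⟩ − ⟨E⟩²)/(kT)² = (2695.23 − 480.153)/8343.03 = 0.2655.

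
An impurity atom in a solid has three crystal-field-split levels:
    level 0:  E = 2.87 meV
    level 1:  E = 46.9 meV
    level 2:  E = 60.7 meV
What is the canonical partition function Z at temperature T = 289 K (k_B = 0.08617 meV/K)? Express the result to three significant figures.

k_BT = 0.08617 × 289 K = 24.903 meV.
Eᵢ/kT = 0.11525, 1.8833, 2.4375.
Z = Σ e^(−Eᵢ/kT) = e^(−0.11525) + e^(−1.8833) + e^(−2.4375) = 0.89114 + 0.15209 + 0.087379 = 1.1306.

Z = 1.13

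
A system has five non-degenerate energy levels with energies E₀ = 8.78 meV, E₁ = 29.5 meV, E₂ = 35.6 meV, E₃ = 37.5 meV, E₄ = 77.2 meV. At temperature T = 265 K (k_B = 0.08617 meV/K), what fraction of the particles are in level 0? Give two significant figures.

0.49

k_BT = 0.08617 × 265 K = 22.84 meV.
Eᵢ/kT = 0.3844, 1.292, 1.559, 1.642, 3.380.
Z = Σ e^(−Eᵢ/kT) = e^(−0.3844) + e^(−1.292) + e^(−1.559) + e^(−1.642) + e^(−3.380) = 0.6809 + 0.2747 + 0.2103 + 0.1936 + 0.03405 = 1.394.
P₀ = e^(−E₀/kT) / Z = 0.6809/1.394 = 0.49.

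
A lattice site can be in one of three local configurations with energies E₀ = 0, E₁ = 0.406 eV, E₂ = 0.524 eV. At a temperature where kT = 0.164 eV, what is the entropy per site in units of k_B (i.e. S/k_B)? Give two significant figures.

0.42

Eᵢ/kT = 0, 2.476, 3.195.
Z = Σ e^(−Eᵢ/kT) = e^(−0) + e^(−2.476) + e^(−3.195) = 1.000 + 0.08408 + 0.04097 = 1.125.
⟨E⟩ = Σ EᵢPᵢ = 0.04943 eV.
S/k_B = ln Z + ⟨E⟩/kT = ln(1.125) + 0.04943/0.164 = 0.1178 + 0.3014 = 0.42.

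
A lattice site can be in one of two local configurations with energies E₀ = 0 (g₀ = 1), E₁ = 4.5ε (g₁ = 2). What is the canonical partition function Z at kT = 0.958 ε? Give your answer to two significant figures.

Z = 1.0

Eᵢ/kT = 0, 4.697.
Z = Σ gᵢe^(−Eᵢ/kT) = 1·e^(−0) + 2·e^(−4.697) = 1.000 + 0.01825 = 1.018.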